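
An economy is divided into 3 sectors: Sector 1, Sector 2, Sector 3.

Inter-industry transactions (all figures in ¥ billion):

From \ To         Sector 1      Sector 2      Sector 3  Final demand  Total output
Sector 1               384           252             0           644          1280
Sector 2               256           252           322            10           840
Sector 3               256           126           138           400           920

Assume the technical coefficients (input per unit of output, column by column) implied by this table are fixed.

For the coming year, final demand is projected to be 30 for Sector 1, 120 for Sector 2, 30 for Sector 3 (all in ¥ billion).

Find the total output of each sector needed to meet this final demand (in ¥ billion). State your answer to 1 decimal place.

Technical coefficients a_ij = z_ij / X_j:
  a_11 = 384/1280 = 0.30, a_21 = 256/1280 = 0.20, a_31 = 256/1280 = 0.20
  a_12 = 252/840 = 0.30, a_22 = 252/840 = 0.30, a_32 = 126/840 = 0.15
  a_13 = 0/920 = 0.00, a_23 = 322/920 = 0.35, a_33 = 138/920 = 0.15
I − A =
  [   0.70    -0.30     0.00]
  [  -0.20     0.70    -0.35]
  [  -0.20    -0.15     0.85]
Cofactors of I−A, C_ij = (−1)^(i+j)·(minor ij) (rows/columns in the sector order above):
  C_11 = (0.70)(0.85) − (-0.35)(-0.15) = 0.5425
  C_12 = −[(-0.20)(0.85) − (-0.35)(-0.20)] = 0.2400
  C_13 = (-0.20)(-0.15) − (0.70)(-0.20) = 0.1700
  C_21 = −[(-0.30)(0.85) − (0.00)(-0.15)] = 0.2550
  C_22 = (0.70)(0.85) − (0.00)(-0.20) = 0.5950
  C_23 = −[(0.70)(-0.15) − (-0.30)(-0.20)] = 0.1650
  C_31 = (-0.30)(-0.35) − (0.00)(0.70) = 0.1050
  C_32 = −[(0.70)(-0.35) − (0.00)(-0.20)] = 0.2450
  C_33 = (0.70)(0.70) − (-0.30)(-0.20) = 0.4300
det(I−A) = Σ_j (I−A)_1j·C_1j = (0.70)(0.5425) + (-0.30)(0.2400) + (0.00)(0.1700) = 0.30775
adj(I−A) = Cᵀ =
  [ 0.5425   0.2550   0.1050]
  [ 0.2400   0.5950   0.2450]
  [ 0.1700   0.1650   0.4300]
(I − A)⁻¹ = adj(I−A) / det(I−A) ≈
  [   1.7628     0.8286     0.3412]
  [   0.7799     1.9334     0.7961]
  [   0.5524     0.5361     1.3972]
x = (I − A)⁻¹ d = adj(I−A)·d / det(I−A), with det(I−A) = 0.30775:
  x_1 = (0.5425·30 + 0.2550·120 + 0.1050·30) / 0.30775 = 50.025 / 0.30775 ≈ 162.6
  x_2 = (0.2400·30 + 0.5950·120 + 0.2450·30) / 0.30775 = 85.95 / 0.30775 ≈ 279.3
  x_3 = (0.1700·30 + 0.1650·120 + 0.4300·30) / 0.30775 = 37.80 / 0.30775 ≈ 122.8

x_1 = 162.6, x_2 = 279.3, x_3 = 122.8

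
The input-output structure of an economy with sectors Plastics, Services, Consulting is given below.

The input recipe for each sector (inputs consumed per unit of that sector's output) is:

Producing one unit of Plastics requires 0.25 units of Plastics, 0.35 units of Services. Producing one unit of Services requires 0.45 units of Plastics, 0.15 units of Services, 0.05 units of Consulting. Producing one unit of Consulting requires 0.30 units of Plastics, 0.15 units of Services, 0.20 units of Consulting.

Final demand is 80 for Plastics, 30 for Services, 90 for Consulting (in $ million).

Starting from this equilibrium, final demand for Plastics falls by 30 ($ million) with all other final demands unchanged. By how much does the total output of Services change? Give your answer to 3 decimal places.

I − A =
  [   0.75    -0.45    -0.30]
  [  -0.35     0.85    -0.15]
  [   0.00    -0.05     0.80]
Cofactors of I−A, C_ij = (−1)^(i+j)·(minor ij) (rows/columns in the sector order above):
  C_11 = (0.85)(0.80) − (-0.15)(-0.05) = 0.6725
  C_12 = −[(-0.35)(0.80) − (-0.15)(0.00)] = 0.2800
  C_13 = (-0.35)(-0.05) − (0.85)(0.00) = 0.0175
  C_21 = −[(-0.45)(0.80) − (-0.30)(-0.05)] = 0.3750
  C_22 = (0.75)(0.80) − (-0.30)(0.00) = 0.6000
  C_23 = −[(0.75)(-0.05) − (-0.45)(0.00)] = 0.0375
  C_31 = (-0.45)(-0.15) − (-0.30)(0.85) = 0.3225
  C_32 = −[(0.75)(-0.15) − (-0.30)(-0.35)] = 0.2175
  C_33 = (0.75)(0.85) − (-0.45)(-0.35) = 0.4800
det(I−A) = Σ_j (I−A)_1j·C_1j = (0.75)(0.6725) + (-0.45)(0.2800) + (-0.30)(0.0175) = 0.373125
adj(I−A) = Cᵀ =
  [ 0.6725   0.3750   0.3225]
  [ 0.2800   0.6000   0.2175]
  [ 0.0175   0.0375   0.4800]
(I − A)⁻¹ = adj(I−A) / det(I−A) ≈
  [   1.8023     1.0050     0.8643]
  [   0.7504     1.6080     0.5829]
  [   0.0469     0.1005     1.2864]
Δx = (I − A)⁻¹ Δd with Δd having -30 in the Plastics component and 0 elsewhere.
So Δx_S = L_SP · (-30), where L_SP = adj(I−A)_SP / det(I−A) = 0.2800 / 0.373125.
Δx_S = 0.2800 × (-30) / 0.373125 = -8.40 / 0.373125 ≈ -22.513.

Δx_S = -22.513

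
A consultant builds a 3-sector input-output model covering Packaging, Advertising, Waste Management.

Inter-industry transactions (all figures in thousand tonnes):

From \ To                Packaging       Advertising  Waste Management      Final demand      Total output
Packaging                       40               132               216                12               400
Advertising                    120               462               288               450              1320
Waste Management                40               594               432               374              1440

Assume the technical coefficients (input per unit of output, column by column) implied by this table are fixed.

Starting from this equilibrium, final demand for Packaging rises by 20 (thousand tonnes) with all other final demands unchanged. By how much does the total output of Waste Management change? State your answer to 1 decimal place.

Technical coefficients a_ij = z_ij / X_j:
  a_11 = 40/400 = 0.10, a_21 = 120/400 = 0.30, a_31 = 40/400 = 0.10
  a_12 = 132/1320 = 0.10, a_22 = 462/1320 = 0.35, a_32 = 594/1320 = 0.45
  a_13 = 216/1440 = 0.15, a_23 = 288/1440 = 0.20, a_33 = 432/1440 = 0.30
I − A =
  [   0.90    -0.10    -0.15]
  [  -0.30     0.65    -0.20]
  [  -0.10    -0.45     0.70]
Cofactors of I−A, C_ij = (−1)^(i+j)·(minor ij) (rows/columns in the sector order above):
  C_11 = (0.65)(0.70) − (-0.20)(-0.45) = 0.3650
  C_12 = −[(-0.30)(0.70) − (-0.20)(-0.10)] = 0.2300
  C_13 = (-0.30)(-0.45) − (0.65)(-0.10) = 0.2000
  C_21 = −[(-0.10)(0.70) − (-0.15)(-0.45)] = 0.1375
  C_22 = (0.90)(0.70) − (-0.15)(-0.10) = 0.6150
  C_23 = −[(0.90)(-0.45) − (-0.10)(-0.10)] = 0.4150
  C_31 = (-0.10)(-0.20) − (-0.15)(0.65) = 0.1175
  C_32 = −[(0.90)(-0.20) − (-0.15)(-0.30)] = 0.2250
  C_33 = (0.90)(0.65) − (-0.10)(-0.30) = 0.5550
det(I−A) = Σ_j (I−A)_1j·C_1j = (0.90)(0.3650) + (-0.10)(0.2300) + (-0.15)(0.2000) = 0.2755
adj(I−A) = Cᵀ =
  [ 0.3650   0.1375   0.1175]
  [ 0.2300   0.6150   0.2250]
  [ 0.2000   0.4150   0.5550]
(I − A)⁻¹ = adj(I−A) / det(I−A) ≈
  [   1.3249     0.4991     0.4265]
  [   0.8348     2.2323     0.8167]
  [   0.7260     1.5064     2.0145]
Δx = (I − A)⁻¹ Δd with Δd having +20 in the Packaging component and 0 elsewhere.
So Δx_3 = L_31 · (+20), where L_31 = adj(I−A)_31 / det(I−A) = 0.2000 / 0.2755.
Δx_3 = 0.2000 × (+20) / 0.2755 = 4.00 / 0.2755 ≈ 14.5.

Δx_3 = 14.5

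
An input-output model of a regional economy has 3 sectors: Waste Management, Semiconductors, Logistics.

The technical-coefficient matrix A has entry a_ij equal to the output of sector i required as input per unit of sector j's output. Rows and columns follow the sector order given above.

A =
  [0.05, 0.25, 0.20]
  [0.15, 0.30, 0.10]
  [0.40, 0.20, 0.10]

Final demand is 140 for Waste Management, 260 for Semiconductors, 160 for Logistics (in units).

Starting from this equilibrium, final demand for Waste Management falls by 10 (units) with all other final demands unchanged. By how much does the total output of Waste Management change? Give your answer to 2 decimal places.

Δx_W = -12.88

I − A =
  [   0.95    -0.25    -0.20]
  [  -0.15     0.70    -0.10]
  [  -0.40    -0.20     0.90]
Cofactors of I−A, C_ij = (−1)^(i+j)·(minor ij) (rows/columns in the sector order above):
  C_11 = (0.70)(0.90) − (-0.10)(-0.20) = 0.6100
  C_12 = −[(-0.15)(0.90) − (-0.10)(-0.40)] = 0.1750
  C_13 = (-0.15)(-0.20) − (0.70)(-0.40) = 0.3100
  C_21 = −[(-0.25)(0.90) − (-0.20)(-0.20)] = 0.2650
  C_22 = (0.95)(0.90) − (-0.20)(-0.40) = 0.7750
  C_23 = −[(0.95)(-0.20) − (-0.25)(-0.40)] = 0.2900
  C_31 = (-0.25)(-0.10) − (-0.20)(0.70) = 0.1650
  C_32 = −[(0.95)(-0.10) − (-0.20)(-0.15)] = 0.1250
  C_33 = (0.95)(0.70) − (-0.25)(-0.15) = 0.6275
det(I−A) = Σ_j (I−A)_1j·C_1j = (0.95)(0.6100) + (-0.25)(0.1750) + (-0.20)(0.3100) = 0.47375
adj(I−A) = Cᵀ =
  [ 0.6100   0.2650   0.1650]
  [ 0.1750   0.7750   0.1250]
  [ 0.3100   0.2900   0.6275]
(I − A)⁻¹ = adj(I−A) / det(I−A) ≈
  [   1.2876     0.5594     0.3483]
  [   0.3694     1.6359     0.2639]
  [   0.6544     0.6121     1.3245]
Δx = (I − A)⁻¹ Δd with Δd having -10 in the Waste Management component and 0 elsewhere.
So Δx_W = L_WW · (-10), where L_WW = adj(I−A)_WW / det(I−A) = 0.6100 / 0.47375.
Δx_W = 0.6100 × (-10) / 0.47375 = -6.10 / 0.47375 ≈ -12.88.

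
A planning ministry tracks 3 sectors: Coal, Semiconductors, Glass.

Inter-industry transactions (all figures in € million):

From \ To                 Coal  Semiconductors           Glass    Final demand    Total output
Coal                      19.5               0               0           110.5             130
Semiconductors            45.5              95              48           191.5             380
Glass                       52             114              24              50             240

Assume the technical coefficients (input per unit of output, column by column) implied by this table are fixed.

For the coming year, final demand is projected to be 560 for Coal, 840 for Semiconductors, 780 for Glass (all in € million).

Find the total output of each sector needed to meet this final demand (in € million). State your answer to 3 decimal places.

x_C = 658.824, x_S = 1906.074, x_G = 1794.835

Technical coefficients a_ij = z_ij / X_j:
  a_CC = 19.5/130 = 0.15, a_SC = 45.5/130 = 0.35, a_GC = 52/130 = 0.40
  a_CS = 0/380 = 0.00, a_SS = 95/380 = 0.25, a_GS = 114/380 = 0.30
  a_CG = 0/240 = 0.00, a_SG = 48/240 = 0.20, a_GG = 24/240 = 0.10
I − A =
  [   0.85     0.00     0.00]
  [  -0.35     0.75    -0.20]
  [  -0.40    -0.30     0.90]
Cofactors of I−A, C_ij = (−1)^(i+j)·(minor ij) (rows/columns in the sector order above):
  C_11 = (0.75)(0.90) − (-0.20)(-0.30) = 0.6150
  C_12 = −[(-0.35)(0.90) − (-0.20)(-0.40)] = 0.3950
  C_13 = (-0.35)(-0.30) − (0.75)(-0.40) = 0.4050
  C_21 = −[(0.00)(0.90) − (0.00)(-0.30)] = 0.0000
  C_22 = (0.85)(0.90) − (0.00)(-0.40) = 0.7650
  C_23 = −[(0.85)(-0.30) − (0.00)(-0.40)] = 0.2550
  C_31 = (0.00)(-0.20) − (0.00)(0.75) = 0.0000
  C_32 = −[(0.85)(-0.20) − (0.00)(-0.35)] = 0.1700
  C_33 = (0.85)(0.75) − (0.00)(-0.35) = 0.6375
det(I−A) = Σ_j (I−A)_1j·C_1j = (0.85)(0.6150) + (0.00)(0.3950) + (0.00)(0.4050) = 0.52275
adj(I−A) = Cᵀ =
  [ 0.6150   0.0000   0.0000]
  [ 0.3950   0.7650   0.1700]
  [ 0.4050   0.2550   0.6375]
(I − A)⁻¹ = adj(I−A) / det(I−A) ≈
  [   1.1765     0.0000     0.0000]
  [   0.7556     1.4634     0.3252]
  [   0.7747     0.4878     1.2195]
x = (I − A)⁻¹ d = adj(I−A)·d / det(I−A), with det(I−A) = 0.52275:
  x_C = (0.6150·560 + 0.0000·840 + 0.0000·780) / 0.52275 = 344.40 / 0.52275 ≈ 658.824
  x_S = (0.3950·560 + 0.7650·840 + 0.1700·780) / 0.52275 = 996.40 / 0.52275 ≈ 1906.074
  x_G = (0.4050·560 + 0.2550·840 + 0.6375·780) / 0.52275 = 938.25 / 0.52275 ≈ 1794.835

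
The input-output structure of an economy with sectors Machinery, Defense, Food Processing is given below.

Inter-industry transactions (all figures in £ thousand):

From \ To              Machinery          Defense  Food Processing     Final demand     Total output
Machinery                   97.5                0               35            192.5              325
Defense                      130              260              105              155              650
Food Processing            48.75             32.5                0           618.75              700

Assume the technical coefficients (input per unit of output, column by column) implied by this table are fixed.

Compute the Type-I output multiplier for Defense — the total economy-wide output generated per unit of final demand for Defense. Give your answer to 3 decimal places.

Technical coefficients a_ij = z_ij / X_j:
  a_MM = 97.5/325 = 0.30, a_DM = 130/325 = 0.40, a_FM = 48.75/325 = 0.15
  a_MD = 0/650 = 0.00, a_DD = 260/650 = 0.40, a_FD = 32.5/650 = 0.05
  a_MF = 35/700 = 0.05, a_DF = 105/700 = 0.15, a_FF = 0/700 = 0.00
I − A =
  [   0.70     0.00    -0.05]
  [  -0.40     0.60    -0.15]
  [  -0.15    -0.05     1.00]
Cofactors of I−A, C_ij = (−1)^(i+j)·(minor ij) (rows/columns in the sector order above):
  C_11 = (0.60)(1.00) − (-0.15)(-0.05) = 0.5925
  C_12 = −[(-0.40)(1.00) − (-0.15)(-0.15)] = 0.4225
  C_13 = (-0.40)(-0.05) − (0.60)(-0.15) = 0.1100
  C_21 = −[(0.00)(1.00) − (-0.05)(-0.05)] = 0.0025
  C_22 = (0.70)(1.00) − (-0.05)(-0.15) = 0.6925
  C_23 = −[(0.70)(-0.05) − (0.00)(-0.15)] = 0.0350
  C_31 = (0.00)(-0.15) − (-0.05)(0.60) = 0.0300
  C_32 = −[(0.70)(-0.15) − (-0.05)(-0.40)] = 0.1250
  C_33 = (0.70)(0.60) − (0.00)(-0.40) = 0.4200
det(I−A) = Σ_j (I−A)_1j·C_1j = (0.70)(0.5925) + (0.00)(0.4225) + (-0.05)(0.1100) = 0.40925
adj(I−A) = Cᵀ =
  [ 0.5925   0.0025   0.0300]
  [ 0.4225   0.6925   0.1250]
  [ 0.1100   0.0350   0.4200]
(I − A)⁻¹ = adj(I−A) / det(I−A) ≈
  [   1.4478     0.0061     0.0733]
  [   1.0324     1.6921     0.3054]
  [   0.2688     0.0855     1.0263]
The output multiplier for sector j is the column-j sum of the Leontief inverse (I − A)⁻¹ = adj(I−A) / det(I−A).
Column D of adj(I−A): (0.0025, 0.6925, 0.0350); det(I−A) = 0.40925.
m_D = (0.0025 + 0.6925 + 0.0350) / 0.40925 = 0.73 / 0.40925 ≈ 1.784.

m_D = 1.784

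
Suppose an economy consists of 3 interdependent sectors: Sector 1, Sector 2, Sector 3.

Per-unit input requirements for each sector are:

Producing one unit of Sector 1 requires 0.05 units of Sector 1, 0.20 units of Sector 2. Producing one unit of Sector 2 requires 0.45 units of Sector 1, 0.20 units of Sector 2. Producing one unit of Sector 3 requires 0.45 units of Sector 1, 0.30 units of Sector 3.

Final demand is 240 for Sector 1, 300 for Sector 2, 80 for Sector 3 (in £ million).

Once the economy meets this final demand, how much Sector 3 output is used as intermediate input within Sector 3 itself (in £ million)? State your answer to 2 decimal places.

z_33 = 34.29

I − A =
  [   0.95    -0.45    -0.45]
  [  -0.20     0.80     0.00]
  [   0.00     0.00     0.70]
Cofactors of I−A, C_ij = (−1)^(i+j)·(minor ij) (rows/columns in the sector order above):
  C_11 = (0.80)(0.70) − (0.00)(0.00) = 0.5600
  C_12 = −[(-0.20)(0.70) − (0.00)(0.00)] = 0.1400
  C_13 = (-0.20)(0.00) − (0.80)(0.00) = 0.0000
  C_21 = −[(-0.45)(0.70) − (-0.45)(0.00)] = 0.3150
  C_22 = (0.95)(0.70) − (-0.45)(0.00) = 0.6650
  C_23 = −[(0.95)(0.00) − (-0.45)(0.00)] = 0.0000
  C_31 = (-0.45)(0.00) − (-0.45)(0.80) = 0.3600
  C_32 = −[(0.95)(0.00) − (-0.45)(-0.20)] = 0.0900
  C_33 = (0.95)(0.80) − (-0.45)(-0.20) = 0.6700
det(I−A) = Σ_j (I−A)_1j·C_1j = (0.95)(0.5600) + (-0.45)(0.1400) + (-0.45)(0.0000) = 0.4690
adj(I−A) = Cᵀ =
  [ 0.5600   0.3150   0.3600]
  [ 0.1400   0.6650   0.0900]
  [ 0.0000   0.0000   0.6700]
(I − A)⁻¹ = adj(I−A) / det(I−A) ≈
  [   1.1940     0.6716     0.7676]
  [   0.2985     1.4179     0.1919]
  [   0.0000     0.0000     1.4286]
First solve x = (I − A)⁻¹ d = adj(I−A)·d / det(I−A); in particular x_3 = (0.0000·240 + 0.0000·300 + 0.6700·80) / 0.4690 = 53.60 / 0.4690 ≈ 114.2857.
Intermediate flow from 3 to 3: z_33 = a_33 · x_3 = 0.30 × 53.60 / 0.4690 = 16.08 / 0.4690 ≈ 34.29.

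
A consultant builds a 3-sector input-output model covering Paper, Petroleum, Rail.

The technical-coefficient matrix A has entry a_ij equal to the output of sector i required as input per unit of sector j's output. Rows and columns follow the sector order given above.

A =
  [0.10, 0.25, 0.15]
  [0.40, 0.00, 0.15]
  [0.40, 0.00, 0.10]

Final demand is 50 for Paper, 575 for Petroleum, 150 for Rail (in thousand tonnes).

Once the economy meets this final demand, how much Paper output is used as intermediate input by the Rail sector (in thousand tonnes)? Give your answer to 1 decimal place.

z_13 = 45.9

I − A =
  [   0.90    -0.25    -0.15]
  [  -0.40     1.00    -0.15]
  [  -0.40     0.00     0.90]
Cofactors of I−A, C_ij = (−1)^(i+j)·(minor ij) (rows/columns in the sector order above):
  C_11 = (1.00)(0.90) − (-0.15)(0.00) = 0.9000
  C_12 = −[(-0.40)(0.90) − (-0.15)(-0.40)] = 0.4200
  C_13 = (-0.40)(0.00) − (1.00)(-0.40) = 0.4000
  C_21 = −[(-0.25)(0.90) − (-0.15)(0.00)] = 0.2250
  C_22 = (0.90)(0.90) − (-0.15)(-0.40) = 0.7500
  C_23 = −[(0.90)(0.00) − (-0.25)(-0.40)] = 0.1000
  C_31 = (-0.25)(-0.15) − (-0.15)(1.00) = 0.1875
  C_32 = −[(0.90)(-0.15) − (-0.15)(-0.40)] = 0.1950
  C_33 = (0.90)(1.00) − (-0.25)(-0.40) = 0.8000
det(I−A) = Σ_j (I−A)_1j·C_1j = (0.90)(0.9000) + (-0.25)(0.4200) + (-0.15)(0.4000) = 0.6450
adj(I−A) = Cᵀ =
  [ 0.9000   0.2250   0.1875]
  [ 0.4200   0.7500   0.1950]
  [ 0.4000   0.1000   0.8000]
(I − A)⁻¹ = adj(I−A) / det(I−A) ≈
  [   1.3953     0.3488     0.2907]
  [   0.6512     1.1628     0.3023]
  [   0.6202     0.1550     1.2403]
First solve x = (I − A)⁻¹ d = adj(I−A)·d / det(I−A); in particular x_3 = (0.4000·50 + 0.1000·575 + 0.8000·150) / 0.6450 = 197.50 / 0.6450 ≈ 306.202.
Intermediate flow from 1 to 3: z_13 = a_13 · x_3 = 0.15 × 197.50 / 0.6450 = 29.625 / 0.6450 ≈ 45.9.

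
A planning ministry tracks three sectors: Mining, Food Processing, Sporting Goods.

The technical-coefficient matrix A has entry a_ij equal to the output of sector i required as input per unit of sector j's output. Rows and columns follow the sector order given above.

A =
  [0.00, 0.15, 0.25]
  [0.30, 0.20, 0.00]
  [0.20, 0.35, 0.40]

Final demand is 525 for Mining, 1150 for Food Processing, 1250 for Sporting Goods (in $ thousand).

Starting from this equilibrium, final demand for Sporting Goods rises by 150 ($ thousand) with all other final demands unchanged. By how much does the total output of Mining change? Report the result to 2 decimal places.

I − A =
  [   1.00    -0.15    -0.25]
  [  -0.30     0.80     0.00]
  [  -0.20    -0.35     0.60]
Cofactors of I−A, C_ij = (−1)^(i+j)·(minor ij) (rows/columns in the sector order above):
  C_11 = (0.80)(0.60) − (0.00)(-0.35) = 0.4800
  C_12 = −[(-0.30)(0.60) − (0.00)(-0.20)] = 0.1800
  C_13 = (-0.30)(-0.35) − (0.80)(-0.20) = 0.2650
  C_21 = −[(-0.15)(0.60) − (-0.25)(-0.35)] = 0.1775
  C_22 = (1.00)(0.60) − (-0.25)(-0.20) = 0.5500
  C_23 = −[(1.00)(-0.35) − (-0.15)(-0.20)] = 0.3800
  C_31 = (-0.15)(0.00) − (-0.25)(0.80) = 0.2000
  C_32 = −[(1.00)(0.00) − (-0.25)(-0.30)] = 0.0750
  C_33 = (1.00)(0.80) − (-0.15)(-0.30) = 0.7550
det(I−A) = Σ_j (I−A)_1j·C_1j = (1.00)(0.4800) + (-0.15)(0.1800) + (-0.25)(0.2650) = 0.38675
adj(I−A) = Cᵀ =
  [ 0.4800   0.1775   0.2000]
  [ 0.1800   0.5500   0.0750]
  [ 0.2650   0.3800   0.7550]
(I − A)⁻¹ = adj(I−A) / det(I−A) ≈
  [   1.2411     0.4590     0.5171]
  [   0.4654     1.4221     0.1939]
  [   0.6852     0.9825     1.9522]
Δx = (I − A)⁻¹ Δd with Δd having +150 in the Sporting Goods component and 0 elsewhere.
So Δx_1 = L_13 · (+150), where L_13 = adj(I−A)_13 / det(I−A) = 0.2000 / 0.38675.
Δx_1 = 0.2000 × (+150) / 0.38675 = 30.00 / 0.38675 ≈ 77.57.

Δx_1 = 77.57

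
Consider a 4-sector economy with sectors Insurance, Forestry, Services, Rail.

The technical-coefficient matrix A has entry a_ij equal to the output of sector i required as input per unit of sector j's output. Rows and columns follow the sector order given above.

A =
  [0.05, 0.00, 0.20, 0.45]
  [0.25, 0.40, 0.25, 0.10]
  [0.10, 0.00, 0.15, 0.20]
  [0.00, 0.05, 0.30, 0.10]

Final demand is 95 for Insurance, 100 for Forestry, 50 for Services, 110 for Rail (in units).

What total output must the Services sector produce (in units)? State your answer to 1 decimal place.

I − A =
  [   0.95     0.00    -0.20    -0.45]
  [  -0.25     0.60    -0.25    -0.10]
  [  -0.10     0.00     0.85    -0.20]
  [   0.00    -0.05    -0.30     0.90]
Compute the cofactors C_ij = (−1)^(i+j)·(3×3 minor ij) of I−A; the adjugate is their transpose:
adj(I−A) = Cᵀ =
  [ 0.416250   0.021125   0.193625   0.253500]
  [ 0.201750   0.638250   0.321000   0.243125]
  [ 0.056000   0.011750   0.502625   0.141000]
  [ 0.029875   0.039375   0.185375   0.472500]
det(I−A) = Σ_j (I−A)_1j·C_1j = (0.95)(0.416250) + (0.00)(0.201750) + (-0.20)(0.056000) + (-0.45)(0.029875) = 0.37079375
(I − A)⁻¹ = adj(I−A) / det(I−A) ≈
  [   1.1226     0.0570     0.5222     0.6837]
  [   0.5441     1.7213     0.8657     0.6557]
  [   0.1510     0.0317     1.3555     0.3803]
  [   0.0806     0.1062     0.4999     1.2743]
x = (I − A)⁻¹ d = adj(I−A)·d / det(I−A), with det(I−A) = 0.37079375:
  x_I = (0.416250·95 + 0.021125·100 + 0.193625·50 + 0.253500·110) / 0.37079375 = 79.2225 / 0.37079375 ≈ 213.7
  x_F = (0.201750·95 + 0.638250·100 + 0.321000·50 + 0.243125·110) / 0.37079375 = 125.785 / 0.37079375 ≈ 339.2
  x_S = (0.056000·95 + 0.011750·100 + 0.502625·50 + 0.141000·110) / 0.37079375 = 47.13625 / 0.37079375 ≈ 127.1
  x_R = (0.029875·95 + 0.039375·100 + 0.185375·50 + 0.472500·110) / 0.37079375 = 68.019375 / 0.37079375 ≈ 183.4

x_S = 127.1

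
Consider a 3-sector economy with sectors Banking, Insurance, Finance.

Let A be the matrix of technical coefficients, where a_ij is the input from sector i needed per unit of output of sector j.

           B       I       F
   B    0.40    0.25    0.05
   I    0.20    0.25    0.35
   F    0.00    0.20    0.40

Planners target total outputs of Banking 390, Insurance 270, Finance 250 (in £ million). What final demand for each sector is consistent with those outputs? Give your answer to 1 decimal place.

d_B = 154.0, d_I = 37.0, d_F = 96.0

I − A =
  [   0.60    -0.25    -0.05]
  [  -0.20     0.75    -0.35]
  [   0.00    -0.20     0.60]
d = (I − A) x:
  d_B = (+0.60)·390 + (-0.25)·270 + (-0.05)·250 = 154.0
  d_I = (-0.20)·390 + (+0.75)·270 + (-0.35)·250 = 37.0
  d_F = (+0.00)·390 + (-0.20)·270 + (+0.60)·250 = 96.0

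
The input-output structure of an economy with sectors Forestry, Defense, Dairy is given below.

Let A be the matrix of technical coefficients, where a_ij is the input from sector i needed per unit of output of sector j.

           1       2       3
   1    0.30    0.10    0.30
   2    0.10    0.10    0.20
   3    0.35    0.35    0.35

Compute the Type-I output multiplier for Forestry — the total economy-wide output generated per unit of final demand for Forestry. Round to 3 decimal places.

m_1 = 4.132

I − A =
  [   0.70    -0.10    -0.30]
  [  -0.10     0.90    -0.20]
  [  -0.35    -0.35     0.65]
Cofactors of I−A, C_ij = (−1)^(i+j)·(minor ij) (rows/columns in the sector order above):
  C_11 = (0.90)(0.65) − (-0.20)(-0.35) = 0.5150
  C_12 = −[(-0.10)(0.65) − (-0.20)(-0.35)] = 0.1350
  C_13 = (-0.10)(-0.35) − (0.90)(-0.35) = 0.3500
  C_21 = −[(-0.10)(0.65) − (-0.30)(-0.35)] = 0.1700
  C_22 = (0.70)(0.65) − (-0.30)(-0.35) = 0.3500
  C_23 = −[(0.70)(-0.35) − (-0.10)(-0.35)] = 0.2800
  C_31 = (-0.10)(-0.20) − (-0.30)(0.90) = 0.2900
  C_32 = −[(0.70)(-0.20) − (-0.30)(-0.10)] = 0.1700
  C_33 = (0.70)(0.90) − (-0.10)(-0.10) = 0.6200
det(I−A) = Σ_j (I−A)_1j·C_1j = (0.70)(0.5150) + (-0.10)(0.1350) + (-0.30)(0.3500) = 0.2420
adj(I−A) = Cᵀ =
  [ 0.5150   0.1700   0.2900]
  [ 0.1350   0.3500   0.1700]
  [ 0.3500   0.2800   0.6200]
(I − A)⁻¹ = adj(I−A) / det(I−A) ≈
  [   2.1281     0.7025     1.1983]
  [   0.5579     1.4463     0.7025]
  [   1.4463     1.1570     2.5620]
The output multiplier for sector j is the column-j sum of the Leontief inverse (I − A)⁻¹ = adj(I−A) / det(I−A).
Column 1 of adj(I−A): (0.5150, 0.1350, 0.3500); det(I−A) = 0.2420.
m_1 = (0.5150 + 0.1350 + 0.3500) / 0.2420 = 1.00 / 0.2420 ≈ 4.132.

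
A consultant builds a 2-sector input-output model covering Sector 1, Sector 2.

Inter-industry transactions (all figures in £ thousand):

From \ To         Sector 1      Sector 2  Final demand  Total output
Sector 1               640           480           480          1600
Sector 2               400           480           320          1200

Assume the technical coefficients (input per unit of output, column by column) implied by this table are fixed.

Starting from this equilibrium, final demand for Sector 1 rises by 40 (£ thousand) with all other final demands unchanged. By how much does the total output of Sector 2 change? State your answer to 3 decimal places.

Δx_2 = 38.462

Technical coefficients a_ij = z_ij / X_j:
  a_11 = 640/1600 = 0.40, a_21 = 400/1600 = 0.25
  a_12 = 480/1200 = 0.40, a_22 = 480/1200 = 0.40
I − A =
  [   0.60    -0.40]
  [  -0.25     0.60]
det(I−A) = (0.60)(0.60) − (-0.40)(-0.25) = 0.2600
adj(I−A) = [[0.60, 0.40], [0.25, 0.60]]
(I − A)⁻¹ = adj(I−A) / det(I−A) ≈
  [   2.3077     1.5385]
  [   0.9615     2.3077]
Δx = (I − A)⁻¹ Δd with Δd having +40 in the Sector 1 component and 0 elsewhere.
So Δx_2 = L_21 · (+40), where L_21 = adj(I−A)_21 / det(I−A) = 0.25 / 0.2600.
Δx_2 = 0.25 × (+40) / 0.2600 = 10.00 / 0.2600 ≈ 38.462.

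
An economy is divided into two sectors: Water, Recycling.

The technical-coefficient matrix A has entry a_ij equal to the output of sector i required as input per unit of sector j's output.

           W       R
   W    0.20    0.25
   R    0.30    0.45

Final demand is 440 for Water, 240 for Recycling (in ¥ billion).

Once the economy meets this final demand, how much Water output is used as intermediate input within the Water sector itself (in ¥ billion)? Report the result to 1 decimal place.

z_WW = 165.5

I − A =
  [   0.80    -0.25]
  [  -0.30     0.55]
det(I−A) = (0.80)(0.55) − (-0.25)(-0.30) = 0.3650
adj(I−A) = [[0.55, 0.25], [0.30, 0.80]]
(I − A)⁻¹ = adj(I−A) / det(I−A) ≈
  [   1.5068     0.6849]
  [   0.8219     2.1918]
First solve x = (I − A)⁻¹ d = adj(I−A)·d / det(I−A); in particular x_W = (0.55·440 + 0.25·240) / 0.3650 = 302.00 / 0.3650 ≈ 827.397.
Intermediate flow from W to W: z_WW = a_WW · x_W = 0.20 × 302.00 / 0.3650 = 60.40 / 0.3650 ≈ 165.5.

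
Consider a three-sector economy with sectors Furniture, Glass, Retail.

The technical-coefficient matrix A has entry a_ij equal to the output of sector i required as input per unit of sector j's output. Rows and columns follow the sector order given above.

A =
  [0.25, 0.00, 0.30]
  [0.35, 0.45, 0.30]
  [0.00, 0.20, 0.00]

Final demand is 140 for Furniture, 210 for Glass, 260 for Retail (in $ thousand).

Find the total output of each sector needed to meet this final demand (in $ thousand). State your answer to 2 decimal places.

x_1 = 358.15, x_2 = 843.58, x_3 = 428.72

I − A =
  [   0.75     0.00    -0.30]
  [  -0.35     0.55    -0.30]
  [   0.00    -0.20     1.00]
Cofactors of I−A, C_ij = (−1)^(i+j)·(minor ij) (rows/columns in the sector order above):
  C_11 = (0.55)(1.00) − (-0.30)(-0.20) = 0.4900
  C_12 = −[(-0.35)(1.00) − (-0.30)(0.00)] = 0.3500
  C_13 = (-0.35)(-0.20) − (0.55)(0.00) = 0.0700
  C_21 = −[(0.00)(1.00) − (-0.30)(-0.20)] = 0.0600
  C_22 = (0.75)(1.00) − (-0.30)(0.00) = 0.7500
  C_23 = −[(0.75)(-0.20) − (0.00)(0.00)] = 0.1500
  C_31 = (0.00)(-0.30) − (-0.30)(0.55) = 0.1650
  C_32 = −[(0.75)(-0.30) − (-0.30)(-0.35)] = 0.3300
  C_33 = (0.75)(0.55) − (0.00)(-0.35) = 0.4125
det(I−A) = Σ_j (I−A)_1j·C_1j = (0.75)(0.4900) + (0.00)(0.3500) + (-0.30)(0.0700) = 0.3465
adj(I−A) = Cᵀ =
  [ 0.4900   0.0600   0.1650]
  [ 0.3500   0.7500   0.3300]
  [ 0.0700   0.1500   0.4125]
(I − A)⁻¹ = adj(I−A) / det(I−A) ≈
  [   1.4141     0.1732     0.4762]
  [   1.0101     2.1645     0.9524]
  [   0.2020     0.4329     1.1905]
x = (I − A)⁻¹ d = adj(I−A)·d / det(I−A), with det(I−A) = 0.3465:
  x_1 = (0.4900·140 + 0.0600·210 + 0.1650·260) / 0.3465 = 124.10 / 0.3465 ≈ 358.15
  x_2 = (0.3500·140 + 0.7500·210 + 0.3300·260) / 0.3465 = 292.30 / 0.3465 ≈ 843.58
  x_3 = (0.0700·140 + 0.1500·210 + 0.4125·260) / 0.3465 = 148.55 / 0.3465 ≈ 428.72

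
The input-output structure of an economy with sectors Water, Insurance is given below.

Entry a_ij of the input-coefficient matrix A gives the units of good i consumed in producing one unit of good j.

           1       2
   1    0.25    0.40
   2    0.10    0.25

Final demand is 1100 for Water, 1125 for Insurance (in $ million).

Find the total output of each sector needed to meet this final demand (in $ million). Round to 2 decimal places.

I − A =
  [   0.75    -0.40]
  [  -0.10     0.75]
det(I−A) = (0.75)(0.75) − (-0.40)(-0.10) = 0.5225
adj(I−A) = [[0.75, 0.40], [0.10, 0.75]]
(I − A)⁻¹ = adj(I−A) / det(I−A) ≈
  [   1.4354     0.7656]
  [   0.1914     1.4354]
x = (I − A)⁻¹ d = adj(I−A)·d / det(I−A), with det(I−A) = 0.5225:
  x_1 = (0.75·1100 + 0.40·1125) / 0.5225 = 1275.00 / 0.5225 ≈ 2440.19
  x_2 = (0.10·1100 + 0.75·1125) / 0.5225 = 953.75 / 0.5225 ≈ 1825.36

x_1 = 2440.19, x_2 = 1825.36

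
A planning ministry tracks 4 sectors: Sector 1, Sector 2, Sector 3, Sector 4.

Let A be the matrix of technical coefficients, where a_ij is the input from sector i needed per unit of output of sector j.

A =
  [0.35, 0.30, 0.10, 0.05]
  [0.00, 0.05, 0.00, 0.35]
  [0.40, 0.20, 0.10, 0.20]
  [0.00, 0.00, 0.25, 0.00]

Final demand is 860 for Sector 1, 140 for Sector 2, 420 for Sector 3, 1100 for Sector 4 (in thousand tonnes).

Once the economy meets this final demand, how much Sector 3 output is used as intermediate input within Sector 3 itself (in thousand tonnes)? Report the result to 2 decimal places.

z_33 = 189.93

I − A =
  [   0.65    -0.30    -0.10    -0.05]
  [   0.00     0.95     0.00    -0.35]
  [  -0.40    -0.20     0.90    -0.20]
  [   0.00     0.00    -0.25     1.00]
Compute the cofactors C_ij = (−1)^(i+j)·(3×3 minor ij) of I−A; the adjugate is their transpose:
adj(I−A) = Cᵀ =
  [ 0.790000   0.277500   0.133125   0.163250]
  [ 0.035000   0.507500   0.056875   0.190750]
  [ 0.380000   0.250000   0.617500   0.230000]
  [ 0.095000   0.062500   0.154375   0.517750]
det(I−A) = Σ_j (I−A)_1j·C_1j = (0.65)(0.790000) + (-0.30)(0.035000) + (-0.10)(0.380000) + (-0.05)(0.095000) = 0.46025
(I − A)⁻¹ = adj(I−A) / det(I−A) ≈
  [   1.7165     0.6029     0.2892     0.3547]
  [   0.0760     1.1027     0.1236     0.4144]
  [   0.8256     0.5432     1.3417     0.4997]
  [   0.2064     0.1358     0.3354     1.1249]
First solve x = (I − A)⁻¹ d = adj(I−A)·d / det(I−A); in particular x_3 = (0.380000·860 + 0.250000·140 + 0.617500·420 + 0.230000·1100) / 0.46025 = 874.15 / 0.46025 ≈ 1899.2939.
Intermediate flow from 3 to 3: z_33 = a_33 · x_3 = 0.10 × 874.15 / 0.46025 = 87.415 / 0.46025 ≈ 189.93.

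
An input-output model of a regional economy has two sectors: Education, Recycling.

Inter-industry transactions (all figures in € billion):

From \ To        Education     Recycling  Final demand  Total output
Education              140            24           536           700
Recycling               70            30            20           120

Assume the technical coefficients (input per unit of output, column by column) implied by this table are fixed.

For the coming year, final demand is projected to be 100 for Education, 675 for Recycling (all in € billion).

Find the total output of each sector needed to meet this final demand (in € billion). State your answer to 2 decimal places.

Technical coefficients a_ij = z_ij / X_j:
  a_11 = 140/700 = 0.20, a_21 = 70/700 = 0.10
  a_12 = 24/120 = 0.20, a_22 = 30/120 = 0.25
I − A =
  [   0.80    -0.20]
  [  -0.10     0.75]
det(I−A) = (0.80)(0.75) − (-0.20)(-0.10) = 0.5800
adj(I−A) = [[0.75, 0.20], [0.10, 0.80]]
(I − A)⁻¹ = adj(I−A) / det(I−A) ≈
  [   1.2931     0.3448]
  [   0.1724     1.3793]
x = (I − A)⁻¹ d = adj(I−A)·d / det(I−A), with det(I−A) = 0.5800:
  x_1 = (0.75·100 + 0.20·675) / 0.5800 = 210.00 / 0.5800 ≈ 362.07
  x_2 = (0.10·100 + 0.80·675) / 0.5800 = 550.00 / 0.5800 ≈ 948.28

x_1 = 362.07, x_2 = 948.28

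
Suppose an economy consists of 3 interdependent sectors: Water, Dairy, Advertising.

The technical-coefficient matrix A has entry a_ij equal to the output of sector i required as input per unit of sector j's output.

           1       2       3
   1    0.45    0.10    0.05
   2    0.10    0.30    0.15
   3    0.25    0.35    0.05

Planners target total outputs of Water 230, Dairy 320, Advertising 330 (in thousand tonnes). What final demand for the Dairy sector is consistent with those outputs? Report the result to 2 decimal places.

d_2 = 151.50

I − A =
  [   0.55    -0.10    -0.05]
  [  -0.10     0.70    -0.15]
  [  -0.25    -0.35     0.95]
d = (I − A) x:
  d_1 = (+0.55)·230 + (-0.10)·320 + (-0.05)·330 = 78.00
  d_2 = (-0.10)·230 + (+0.70)·320 + (-0.15)·330 = 151.50
  d_3 = (-0.25)·230 + (-0.35)·320 + (+0.95)·330 = 144.00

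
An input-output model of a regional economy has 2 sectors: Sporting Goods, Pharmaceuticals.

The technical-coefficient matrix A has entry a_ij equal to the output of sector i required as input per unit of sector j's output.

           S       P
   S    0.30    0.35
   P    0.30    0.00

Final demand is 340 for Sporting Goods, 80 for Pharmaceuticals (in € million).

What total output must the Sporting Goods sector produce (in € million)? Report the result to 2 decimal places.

I − A =
  [   0.70    -0.35]
  [  -0.30     1.00]
det(I−A) = (0.70)(1.00) − (-0.35)(-0.30) = 0.5950
adj(I−A) = [[1.00, 0.35], [0.30, 0.70]]
(I − A)⁻¹ = adj(I−A) / det(I−A) ≈
  [   1.6807     0.5882]
  [   0.5042     1.1765]
x = (I − A)⁻¹ d = adj(I−A)·d / det(I−A), with det(I−A) = 0.5950:
  x_S = (1.00·340 + 0.35·80) / 0.5950 = 368.00 / 0.5950 ≈ 618.49
  x_P = (0.30·340 + 0.70·80) / 0.5950 = 158.00 / 0.5950 ≈ 265.55

x_S = 618.49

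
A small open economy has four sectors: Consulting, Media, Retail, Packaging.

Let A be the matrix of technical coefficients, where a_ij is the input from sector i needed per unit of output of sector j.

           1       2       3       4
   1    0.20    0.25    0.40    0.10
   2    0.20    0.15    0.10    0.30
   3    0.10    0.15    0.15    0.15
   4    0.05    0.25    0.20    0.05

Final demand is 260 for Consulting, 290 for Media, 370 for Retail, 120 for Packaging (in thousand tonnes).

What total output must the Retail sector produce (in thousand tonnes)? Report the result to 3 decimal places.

I − A =
  [   0.80    -0.25    -0.40    -0.10]
  [  -0.20     0.85    -0.10    -0.30]
  [  -0.10    -0.15     0.85    -0.15]
  [  -0.05    -0.25    -0.20     0.95]
Compute the cofactors C_ij = (−1)^(i+j)·(3×3 minor ij) of I−A; the adjugate is their transpose:
adj(I−A) = Cᵀ =
  [ 0.570125   0.290625   0.351250   0.207250]
  [ 0.184500   0.574750   0.209500   0.234000]
  [ 0.117875   0.171375   0.525500   0.149500]
  [ 0.103375   0.202625   0.184250   0.475000]
det(I−A) = Σ_j (I−A)_1j·C_1j = (0.80)(0.570125) + (-0.25)(0.184500) + (-0.40)(0.117875) + (-0.10)(0.103375) = 0.3524875
(I − A)⁻¹ = adj(I−A) / det(I−A) ≈
  [   1.6174     0.8245     0.9965     0.5880]
  [   0.5234     1.6306     0.5943     0.6639]
  [   0.3344     0.4862     1.4908     0.4241]
  [   0.2933     0.5748     0.5227     1.3476]
x = (I − A)⁻¹ d = adj(I−A)·d / det(I−A), with det(I−A) = 0.3524875:
  x_1 = (0.570125·260 + 0.290625·290 + 0.351250·370 + 0.207250·120) / 0.3524875 = 387.34625 / 0.3524875 ≈ 1098.894
  x_2 = (0.184500·260 + 0.574750·290 + 0.209500·370 + 0.234000·120) / 0.3524875 = 320.2425 / 0.3524875 ≈ 908.522
  x_3 = (0.117875·260 + 0.171375·290 + 0.525500·370 + 0.149500·120) / 0.3524875 = 292.72125 / 0.3524875 ≈ 830.444
  x_4 = (0.103375·260 + 0.202625·290 + 0.184250·370 + 0.475000·120) / 0.3524875 = 210.81125 / 0.3524875 ≈ 598.067

x_3 = 830.444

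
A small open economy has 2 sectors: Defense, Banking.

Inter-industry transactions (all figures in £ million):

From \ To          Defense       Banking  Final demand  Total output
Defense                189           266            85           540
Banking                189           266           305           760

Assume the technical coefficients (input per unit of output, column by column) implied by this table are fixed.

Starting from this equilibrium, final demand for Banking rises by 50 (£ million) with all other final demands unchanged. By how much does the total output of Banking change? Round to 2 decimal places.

Technical coefficients a_ij = z_ij / X_j:
  a_DD = 189/540 = 0.35, a_BD = 189/540 = 0.35
  a_DB = 266/760 = 0.35, a_BB = 266/760 = 0.35
I − A =
  [   0.65    -0.35]
  [  -0.35     0.65]
det(I−A) = (0.65)(0.65) − (-0.35)(-0.35) = 0.3000
adj(I−A) = [[0.65, 0.35], [0.35, 0.65]]
(I − A)⁻¹ = adj(I−A) / det(I−A) ≈
  [   2.1667     1.1667]
  [   1.1667     2.1667]
Δx = (I − A)⁻¹ Δd with Δd having +50 in the Banking component and 0 elsewhere.
So Δx_B = L_BB · (+50), where L_BB = adj(I−A)_BB / det(I−A) = 0.65 / 0.3000.
Δx_B = 0.65 × (+50) / 0.3000 = 32.50 / 0.3000 ≈ 108.33.

Δx_B = 108.33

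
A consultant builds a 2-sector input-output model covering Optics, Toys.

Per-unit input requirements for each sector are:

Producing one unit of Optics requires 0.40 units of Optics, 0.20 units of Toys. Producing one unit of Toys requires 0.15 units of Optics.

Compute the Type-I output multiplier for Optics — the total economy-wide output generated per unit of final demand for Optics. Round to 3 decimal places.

I − A =
  [   0.60    -0.15]
  [  -0.20     1.00]
det(I−A) = (0.60)(1.00) − (-0.15)(-0.20) = 0.5700
adj(I−A) = [[1.00, 0.15], [0.20, 0.60]]
(I − A)⁻¹ = adj(I−A) / det(I−A) ≈
  [   1.7544     0.2632]
  [   0.3509     1.0526]
The output multiplier for sector j is the column-j sum of the Leontief inverse (I − A)⁻¹ = adj(I−A) / det(I−A).
Column O of adj(I−A): (1.00, 0.20); det(I−A) = 0.5700.
m_O = (1.00 + 0.20) / 0.5700 = 1.20 / 0.5700 ≈ 2.105.

m_O = 2.105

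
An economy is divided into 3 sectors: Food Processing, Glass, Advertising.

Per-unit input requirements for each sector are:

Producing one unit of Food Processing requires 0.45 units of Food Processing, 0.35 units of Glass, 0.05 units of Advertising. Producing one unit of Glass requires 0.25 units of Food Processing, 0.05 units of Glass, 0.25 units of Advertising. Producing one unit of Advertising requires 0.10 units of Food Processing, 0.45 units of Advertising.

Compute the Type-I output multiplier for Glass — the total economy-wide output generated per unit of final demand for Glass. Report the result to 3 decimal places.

I − A =
  [   0.55    -0.25    -0.10]
  [  -0.35     0.95     0.00]
  [  -0.05    -0.25     0.55]
Cofactors of I−A, C_ij = (−1)^(i+j)·(minor ij) (rows/columns in the sector order above):
  C_11 = (0.95)(0.55) − (0.00)(-0.25) = 0.5225
  C_12 = −[(-0.35)(0.55) − (0.00)(-0.05)] = 0.1925
  C_13 = (-0.35)(-0.25) − (0.95)(-0.05) = 0.1350
  C_21 = −[(-0.25)(0.55) − (-0.10)(-0.25)] = 0.1625
  C_22 = (0.55)(0.55) − (-0.10)(-0.05) = 0.2975
  C_23 = −[(0.55)(-0.25) − (-0.25)(-0.05)] = 0.1500
  C_31 = (-0.25)(0.00) − (-0.10)(0.95) = 0.0950
  C_32 = −[(0.55)(0.00) − (-0.10)(-0.35)] = 0.0350
  C_33 = (0.55)(0.95) − (-0.25)(-0.35) = 0.4350
det(I−A) = Σ_j (I−A)_1j·C_1j = (0.55)(0.5225) + (-0.25)(0.1925) + (-0.10)(0.1350) = 0.22575
adj(I−A) = Cᵀ =
  [ 0.5225   0.1625   0.0950]
  [ 0.1925   0.2975   0.0350]
  [ 0.1350   0.1500   0.4350]
(I − A)⁻¹ = adj(I−A) / det(I−A) ≈
  [   2.3145     0.7198     0.4208]
  [   0.8527     1.3178     0.1550]
  [   0.5980     0.6645     1.9269]
The output multiplier for sector j is the column-j sum of the Leontief inverse (I − A)⁻¹ = adj(I−A) / det(I−A).
Column G of adj(I−A): (0.1625, 0.2975, 0.1500); det(I−A) = 0.22575.
m_G = (0.1625 + 0.2975 + 0.1500) / 0.22575 = 0.61 / 0.22575 ≈ 2.702.

m_G = 2.702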